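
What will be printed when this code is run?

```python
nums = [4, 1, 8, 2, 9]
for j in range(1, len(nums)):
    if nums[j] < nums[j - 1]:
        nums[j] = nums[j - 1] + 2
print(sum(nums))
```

40

j=1: 1<4, nums[1] = 4+2 = 6 → [4, 6, 8, 2, 9]
j=2: 8>=6, unchanged → [4, 6, 8, 2, 9]
j=3: 2<8, nums[3] = 8+2 = 10 → [4, 6, 8, 10, 9]
j=4: 9<10, nums[4] = 10+2 = 12 → [4, 6, 8, 10, 12]
sum = 40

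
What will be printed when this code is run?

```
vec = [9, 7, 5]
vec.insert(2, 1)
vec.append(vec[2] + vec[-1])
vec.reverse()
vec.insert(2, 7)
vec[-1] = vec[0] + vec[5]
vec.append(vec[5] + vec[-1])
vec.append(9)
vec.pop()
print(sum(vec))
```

71

insert 1 at 2 → [9, 7, 1, 5]
append vec[2]+vec[-1] = 1+5 = 6 → [9, 7, 1, 5, 6]
reverse → [6, 5, 1, 7, 9]
insert 7 at 2 → [6, 5, 7, 1, 7, 9]
vec[-1] = vec[0]+vec[5] = 6+9 = 15 → [6, 5, 7, 1, 7, 15]
append vec[5]+vec[-1] = 15+15 = 30 → [6, 5, 7, 1, 7, 15, 30]
append 9 → [6, 5, 7, 1, 7, 15, 30, 9]
pop() removes 9 → [6, 5, 7, 1, 7, 15, 30]
sum = 71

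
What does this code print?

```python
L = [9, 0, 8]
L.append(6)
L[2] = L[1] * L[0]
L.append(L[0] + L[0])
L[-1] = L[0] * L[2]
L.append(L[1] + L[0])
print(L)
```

append 6 → [9, 0, 8, 6]
L[2] = L[1]*L[0] = 0*9 = 0 → [9, 0, 0, 6]
append L[0]+L[0] = 9+9 = 18 → [9, 0, 0, 6, 18]
L[-1] = L[0]*L[2] = 9*0 = 0 → [9, 0, 0, 6, 0]
append L[1]+L[0] = 0+9 = 9 → [9, 0, 0, 6, 0, 9]

[9, 0, 0, 6, 0, 9]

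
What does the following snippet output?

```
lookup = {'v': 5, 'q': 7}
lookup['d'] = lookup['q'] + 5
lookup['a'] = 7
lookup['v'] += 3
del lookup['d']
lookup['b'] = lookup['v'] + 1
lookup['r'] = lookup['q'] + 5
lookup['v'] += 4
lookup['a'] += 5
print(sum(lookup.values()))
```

lookup['d'] = lookup['q']+5 = 12 → {'v': 5, 'q': 7, 'd': 12}
lookup['a'] = 7 → {'v': 5, 'q': 7, 'd': 12, 'a': 7}
lookup['v'] = 5+3 = 8 → {'v': 8, 'q': 7, 'd': 12, 'a': 7}
del 'd' → {'v': 8, 'q': 7, 'a': 7}
lookup['b'] = lookup['v']+1 = 9 → {'v': 8, 'q': 7, 'a': 7, 'b': 9}
lookup['r'] = lookup['q']+5 = 12 → {'v': 8, 'q': 7, 'a': 7, 'b': 9, 'r': 12}
lookup['v'] = 8+4 = 12 → {'v': 12, 'q': 7, 'a': 7, 'b': 9, 'r': 12}
lookup['a'] = 7+5 = 12 → {'v': 12, 'q': 7, 'a': 12, 'b': 9, 'r': 12}
sum of values = 52

52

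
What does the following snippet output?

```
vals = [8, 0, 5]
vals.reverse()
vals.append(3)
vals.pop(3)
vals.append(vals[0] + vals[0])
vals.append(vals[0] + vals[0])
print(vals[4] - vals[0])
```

reverse → [5, 0, 8]
append 3 → [5, 0, 8, 3]
pop(3) removes 3 → [5, 0, 8]
append vals[0]+vals[0] = 5+5 = 10 → [5, 0, 8, 10]
append vals[0]+vals[0] = 5+5 = 10 → [5, 0, 8, 10, 10]
vals[4]-vals[0] = 10-5 = 5

5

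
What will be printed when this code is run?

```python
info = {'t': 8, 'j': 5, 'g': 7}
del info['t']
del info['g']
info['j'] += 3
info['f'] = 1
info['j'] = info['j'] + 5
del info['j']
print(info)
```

del 't' → {'j': 5, 'g': 7}
del 'g' → {'j': 5}
info['j'] = 5+3 = 8 → {'j': 8}
info['f'] = 1 → {'j': 8, 'f': 1}
info['j'] = info['j']+5 = 13 → {'j': 13, 'f': 1}
del 'j' → {'f': 1}

{'f': 1}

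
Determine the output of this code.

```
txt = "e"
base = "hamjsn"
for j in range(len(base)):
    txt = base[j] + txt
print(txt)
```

j=0: prepend 'h' → 'he'
j=1: prepend 'a' → 'ahe'
j=2: prepend 'm' → 'mahe'
j=3: prepend 'j' → 'jmahe'
j=4: prepend 's' → 'sjmahe'
j=5: prepend 'n' → 'nsjmahe'

nsjmahe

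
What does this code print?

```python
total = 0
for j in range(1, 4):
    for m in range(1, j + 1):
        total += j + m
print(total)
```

j=1,m=1: total = 0+2 = 2
j=2,m=1: total = 2+3 = 5
j=2,m=2: total = 5+4 = 9
j=3,m=1: total = 9+4 = 13
j=3,m=2: total = 13+5 = 18
j=3,m=3: total = 18+6 = 24

24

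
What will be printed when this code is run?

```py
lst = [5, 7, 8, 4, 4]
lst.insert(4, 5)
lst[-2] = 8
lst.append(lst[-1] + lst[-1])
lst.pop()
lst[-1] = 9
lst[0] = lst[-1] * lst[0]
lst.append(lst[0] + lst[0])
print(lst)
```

[45, 7, 8, 4, 8, 9, 90]

insert 5 at 4 → [5, 7, 8, 4, 5, 4]
lst[-2] = 8 → [5, 7, 8, 4, 8, 4]
append lst[-1]+lst[-1] = 4+4 = 8 → [5, 7, 8, 4, 8, 4, 8]
pop() removes 8 → [5, 7, 8, 4, 8, 4]
lst[-1] = 9 → [5, 7, 8, 4, 8, 9]
lst[0] = lst[-1]*lst[0] = 9*5 = 45 → [45, 7, 8, 4, 8, 9]
append lst[0]+lst[0] = 45+45 = 90 → [45, 7, 8, 4, 8, 9, 90]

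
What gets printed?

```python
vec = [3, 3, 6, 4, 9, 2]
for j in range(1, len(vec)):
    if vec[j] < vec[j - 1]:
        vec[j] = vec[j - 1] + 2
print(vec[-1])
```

j=1: 3>=3, unchanged → [3, 3, 6, 4, 9, 2]
j=2: 6>=3, unchanged → [3, 3, 6, 4, 9, 2]
j=3: 4<6, vec[3] = 6+2 = 8 → [3, 3, 6, 8, 9, 2]
j=4: 9>=8, unchanged → [3, 3, 6, 8, 9, 2]
j=5: 2<9, vec[5] = 9+2 = 11 → [3, 3, 6, 8, 9, 11]

11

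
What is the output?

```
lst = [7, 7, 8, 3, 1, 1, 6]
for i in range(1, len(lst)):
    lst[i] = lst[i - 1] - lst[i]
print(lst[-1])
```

i=1: lst[1] = 7-7 = 0 → [7, 0, 8, 3, 1, 1, 6]
i=2: lst[2] = 0-8 = -8 → [7, 0, -8, 3, 1, 1, 6]
i=3: lst[3] = (-8)-3 = -11 → [7, 0, -8, -11, 1, 1, 6]
i=4: lst[4] = (-11)-1 = -12 → [7, 0, -8, -11, -12, 1, 6]
i=5: lst[5] = (-12)-1 = -13 → [7, 0, -8, -11, -12, -13, 6]
i=6: lst[6] = (-13)-6 = -19 → [7, 0, -8, -11, -12, -13, -19]

-19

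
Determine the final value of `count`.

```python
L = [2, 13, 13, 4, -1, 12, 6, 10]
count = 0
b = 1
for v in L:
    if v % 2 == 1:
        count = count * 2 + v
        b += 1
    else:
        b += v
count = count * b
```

2926

v=2: not odd; b=3
v=13: odd, count = 0*2+13 = 13; b=4
v=13: odd, count = 13*2+13 = 39; b=5
v=4: not odd; b=9
v=-1: odd, count = 39*2+(-1) = 77; b=10
v=12: not odd; b=22
v=6: not odd; b=28
v=10: not odd; b=38
count*b = 77*38 = 2926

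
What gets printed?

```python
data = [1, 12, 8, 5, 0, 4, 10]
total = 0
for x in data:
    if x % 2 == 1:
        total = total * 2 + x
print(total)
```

x=1: odd, total = 0*2+1 = 1
x=12: not odd
x=8: not odd
x=5: odd, total = 1*2+5 = 7
x=0: not odd
x=4: not odd
x=10: not odd

7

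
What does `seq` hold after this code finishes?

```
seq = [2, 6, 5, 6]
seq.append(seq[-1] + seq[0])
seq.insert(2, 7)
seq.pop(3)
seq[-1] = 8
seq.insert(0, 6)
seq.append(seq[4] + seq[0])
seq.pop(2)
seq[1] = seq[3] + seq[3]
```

[6, 12, 7, 6, 8, 12]

append seq[-1]+seq[0] = 6+2 = 8 → [2, 6, 5, 6, 8]
insert 7 at 2 → [2, 6, 7, 5, 6, 8]
pop(3) removes 5 → [2, 6, 7, 6, 8]
seq[-1] = 8 → [2, 6, 7, 6, 8]
insert 6 at 0 → [6, 2, 6, 7, 6, 8]
append seq[4]+seq[0] = 6+6 = 12 → [6, 2, 6, 7, 6, 8, 12]
pop(2) removes 6 → [6, 2, 7, 6, 8, 12]
seq[1] = seq[3]+seq[3] = 6+6 = 12 → [6, 12, 7, 6, 8, 12]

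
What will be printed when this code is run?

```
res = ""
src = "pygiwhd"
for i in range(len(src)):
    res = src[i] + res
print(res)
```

dhwigyp

i=0: prepend 'p' → 'p'
i=1: prepend 'y' → 'yp'
i=2: prepend 'g' → 'gyp'
i=3: prepend 'i' → 'igyp'
i=4: prepend 'w' → 'wigyp'
i=5: prepend 'h' → 'hwigyp'
i=6: prepend 'd' → 'dhwigyp'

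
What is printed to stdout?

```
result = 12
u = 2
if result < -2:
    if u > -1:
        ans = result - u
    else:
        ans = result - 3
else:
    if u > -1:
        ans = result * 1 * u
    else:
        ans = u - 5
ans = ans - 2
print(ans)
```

22

result=12, u=2
result < -2 is False; u > -1 is True
→ ans = result * 1 * u = 24
ans = 24-2 = 22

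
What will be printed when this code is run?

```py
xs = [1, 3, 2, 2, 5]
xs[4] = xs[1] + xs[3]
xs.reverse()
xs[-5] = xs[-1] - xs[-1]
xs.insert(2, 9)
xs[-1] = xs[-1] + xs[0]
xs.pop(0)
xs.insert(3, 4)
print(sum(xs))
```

21

xs[4] = xs[1]+xs[3] = 3+2 = 5 → [1, 3, 2, 2, 5]
reverse → [5, 2, 2, 3, 1]
xs[-5] = xs[-1]-xs[-1] = 1-1 = 0 → [0, 2, 2, 3, 1]
insert 9 at 2 → [0, 2, 9, 2, 3, 1]
xs[-1] = xs[-1]+xs[0] = 1+0 = 1 → [0, 2, 9, 2, 3, 1]
pop(0) removes 0 → [2, 9, 2, 3, 1]
insert 4 at 3 → [2, 9, 2, 4, 3, 1]
sum = 21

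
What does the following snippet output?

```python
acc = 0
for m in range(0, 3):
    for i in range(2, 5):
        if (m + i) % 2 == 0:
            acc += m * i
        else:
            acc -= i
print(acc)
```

m=0,i=2: even sum, acc = 0+0 = 0
m=0,i=3: odd sum, acc = 0-3 = -3
m=0,i=4: even sum, acc = (-3)+0 = -3
m=1,i=2: odd sum, acc = (-3)-2 = -5
m=1,i=3: even sum, acc = (-5)+3 = -2
m=1,i=4: odd sum, acc = (-2)-4 = -6
m=2,i=2: even sum, acc = (-6)+4 = -2
m=2,i=3: odd sum, acc = (-2)-3 = -5
m=2,i=4: even sum, acc = (-5)+8 = 3

3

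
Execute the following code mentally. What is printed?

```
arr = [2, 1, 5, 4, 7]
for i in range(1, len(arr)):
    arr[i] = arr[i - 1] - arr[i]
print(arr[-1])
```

-15

i=1: arr[1] = 2-1 = 1 → [2, 1, 5, 4, 7]
i=2: arr[2] = 1-5 = -4 → [2, 1, -4, 4, 7]
i=3: arr[3] = (-4)-4 = -8 → [2, 1, -4, -8, 7]
i=4: arr[4] = (-8)-7 = -15 → [2, 1, -4, -8, -15]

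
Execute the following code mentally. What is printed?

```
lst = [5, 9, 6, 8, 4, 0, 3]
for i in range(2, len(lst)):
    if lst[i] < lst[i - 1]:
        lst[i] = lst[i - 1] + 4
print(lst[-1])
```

29

i=2: 6<9, lst[2] = 9+4 = 13 → [5, 9, 13, 8, 4, 0, 3]
i=3: 8<13, lst[3] = 13+4 = 17 → [5, 9, 13, 17, 4, 0, 3]
i=4: 4<17, lst[4] = 17+4 = 21 → [5, 9, 13, 17, 21, 0, 3]
i=5: 0<21, lst[5] = 21+4 = 25 → [5, 9, 13, 17, 21, 25, 3]
i=6: 3<25, lst[6] = 25+4 = 29 → [5, 9, 13, 17, 21, 25, 29]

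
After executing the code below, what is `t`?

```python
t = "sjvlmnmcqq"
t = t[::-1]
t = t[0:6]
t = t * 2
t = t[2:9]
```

reverse → 'qqcmnmlvjs'
slice [0:6] → 'qqcmnm'
repeat ×2 → 'qqcmnmqqcmnm'
slice [2:9] → 'cmnmqqc'

'cmnmqqc'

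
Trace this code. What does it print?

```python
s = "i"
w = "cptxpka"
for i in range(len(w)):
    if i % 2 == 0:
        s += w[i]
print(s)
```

i=0: add 'c' → 'ic'
i=1: skip
i=2: add 't' → 'ict'
i=3: skip
i=4: add 'p' → 'ictp'
i=5: skip
i=6: add 'a' → 'ictpa'

ictpa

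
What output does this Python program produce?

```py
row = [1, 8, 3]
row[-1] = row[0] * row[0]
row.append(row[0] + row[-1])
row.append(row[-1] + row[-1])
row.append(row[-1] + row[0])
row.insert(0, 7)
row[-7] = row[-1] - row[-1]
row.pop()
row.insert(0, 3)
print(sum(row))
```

19

row[-1] = row[0]*row[0] = 1*1 = 1 → [1, 8, 1]
append row[0]+row[-1] = 1+1 = 2 → [1, 8, 1, 2]
append row[-1]+row[-1] = 2+2 = 4 → [1, 8, 1, 2, 4]
append row[-1]+row[0] = 4+1 = 5 → [1, 8, 1, 2, 4, 5]
insert 7 at 0 → [7, 1, 8, 1, 2, 4, 5]
row[-7] = row[-1]-row[-1] = 5-5 = 0 → [0, 1, 8, 1, 2, 4, 5]
pop() removes 5 → [0, 1, 8, 1, 2, 4]
insert 3 at 0 → [3, 0, 1, 8, 1, 2, 4]
sum = 19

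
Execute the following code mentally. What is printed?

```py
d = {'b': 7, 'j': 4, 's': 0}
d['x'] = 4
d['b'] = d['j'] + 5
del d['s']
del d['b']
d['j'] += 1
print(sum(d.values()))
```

d['x'] = 4 → {'b': 7, 'j': 4, 's': 0, 'x': 4}
d['b'] = d['j']+5 = 9 → {'b': 9, 'j': 4, 's': 0, 'x': 4}
del 's' → {'b': 9, 'j': 4, 'x': 4}
del 'b' → {'j': 4, 'x': 4}
d['j'] = 4+1 = 5 → {'j': 5, 'x': 4}
sum of values = 9

9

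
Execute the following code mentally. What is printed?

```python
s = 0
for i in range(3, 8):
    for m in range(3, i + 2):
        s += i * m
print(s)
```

i=3,m=3: s = 0+9 = 9
i=3,m=4: s = 9+12 = 21
i=4,m=3: s = 21+12 = 33
i=4,m=4: s = 33+16 = 49
i=4,m=5: s = 49+20 = 69
i=5,m=3: s = 69+15 = 84
i=5,m=4: s = 84+20 = 104
i=5,m=5: s = 104+25 = 129
i=5,m=6: s = 129+30 = 159
i=6,m=3: s = 159+18 = 177
i=6,m=4: s = 177+24 = 201
i=6,m=5: s = 201+30 = 231
i=6,m=6: s = 231+36 = 267
i=6,m=7: s = 267+42 = 309
i=7,m=3: s = 309+21 = 330
i=7,m=4: s = 330+28 = 358
i=7,m=5: s = 358+35 = 393
i=7,m=6: s = 393+42 = 435
i=7,m=7: s = 435+49 = 484
i=7,m=8: s = 484+56 = 540

540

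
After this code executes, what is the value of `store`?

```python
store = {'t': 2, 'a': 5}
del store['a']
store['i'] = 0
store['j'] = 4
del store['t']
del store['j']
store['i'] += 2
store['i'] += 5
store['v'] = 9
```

del 'a' → {'t': 2}
store['i'] = 0 → {'t': 2, 'i': 0}
store['j'] = 4 → {'t': 2, 'i': 0, 'j': 4}
del 't' → {'i': 0, 'j': 4}
del 'j' → {'i': 0}
store['i'] = 0+2 = 2 → {'i': 2}
store['i'] = 2+5 = 7 → {'i': 7}
store['v'] = 9 → {'i': 7, 'v': 9}

{'i': 7, 'v': 9}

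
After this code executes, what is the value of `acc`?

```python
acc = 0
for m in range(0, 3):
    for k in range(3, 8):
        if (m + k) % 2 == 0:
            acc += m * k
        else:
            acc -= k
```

-5

m=0,k=3: odd sum, acc = 0-3 = -3
m=0,k=4: even sum, acc = (-3)+0 = -3
m=0,k=5: odd sum, acc = (-3)-5 = -8
m=0,k=6: even sum, acc = (-8)+0 = -8
m=0,k=7: odd sum, acc = (-8)-7 = -15
m=1,k=3: even sum, acc = (-15)+3 = -12
m=1,k=4: odd sum, acc = (-12)-4 = -16
m=1,k=5: even sum, acc = (-16)+5 = -11
m=1,k=6: odd sum, acc = (-11)-6 = -17
m=1,k=7: even sum, acc = (-17)+7 = -10
m=2,k=3: odd sum, acc = (-10)-3 = -13
m=2,k=4: even sum, acc = (-13)+8 = -5
m=2,k=5: odd sum, acc = (-5)-5 = -10
m=2,k=6: even sum, acc = (-10)+12 = 2
m=2,k=7: odd sum, acc = 2-7 = -5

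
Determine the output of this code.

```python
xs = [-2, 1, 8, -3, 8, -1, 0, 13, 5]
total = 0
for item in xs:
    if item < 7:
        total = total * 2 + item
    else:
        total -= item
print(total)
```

-289

item=-2: <7, total = 0*2+(-2) = -2
item=1: <7, total = (-2)*2+1 = -3
item=8: not <7, total = (-3)-8 = -11
item=-3: <7, total = (-11)*2+(-3) = -25
item=8: not <7, total = (-25)-8 = -33
item=-1: <7, total = (-33)*2+(-1) = -67
item=0: <7, total = (-67)*2+0 = -134
item=13: not <7, total = (-134)-13 = -147
item=5: <7, total = (-147)*2+5 = -289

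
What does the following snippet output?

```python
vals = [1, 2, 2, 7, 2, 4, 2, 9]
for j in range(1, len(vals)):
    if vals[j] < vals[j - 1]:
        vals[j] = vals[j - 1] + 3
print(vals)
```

j=1: 2>=1, unchanged → [1, 2, 2, 7, 2, 4, 2, 9]
j=2: 2>=2, unchanged → [1, 2, 2, 7, 2, 4, 2, 9]
j=3: 7>=2, unchanged → [1, 2, 2, 7, 2, 4, 2, 9]
j=4: 2<7, vals[4] = 7+3 = 10 → [1, 2, 2, 7, 10, 4, 2, 9]
j=5: 4<10, vals[5] = 10+3 = 13 → [1, 2, 2, 7, 10, 13, 2, 9]
j=6: 2<13, vals[6] = 13+3 = 16 → [1, 2, 2, 7, 10, 13, 16, 9]
j=7: 9<16, vals[7] = 16+3 = 19 → [1, 2, 2, 7, 10, 13, 16, 19]

[1, 2, 2, 7, 10, 13, 16, 19]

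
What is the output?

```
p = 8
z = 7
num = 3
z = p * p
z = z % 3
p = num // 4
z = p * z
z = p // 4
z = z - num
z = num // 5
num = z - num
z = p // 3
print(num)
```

-3

z = 8*8 = 64
z = 64%3 = 1
p = 3//4 = 0
z = 0*1 = 0
z = 0//4 = 0
z = 0-3 = -3
z = 3//5 = 0
num = 0-3 = -3
z = 0//3 = 0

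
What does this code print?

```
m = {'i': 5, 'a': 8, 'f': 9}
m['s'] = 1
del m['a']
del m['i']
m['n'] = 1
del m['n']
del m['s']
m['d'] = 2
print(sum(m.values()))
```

11

m['s'] = 1 → {'i': 5, 'a': 8, 'f': 9, 's': 1}
del 'a' → {'i': 5, 'f': 9, 's': 1}
del 'i' → {'f': 9, 's': 1}
m['n'] = 1 → {'f': 9, 's': 1, 'n': 1}
del 'n' → {'f': 9, 's': 1}
del 's' → {'f': 9}
m['d'] = 2 → {'f': 9, 'd': 2}
sum of values = 11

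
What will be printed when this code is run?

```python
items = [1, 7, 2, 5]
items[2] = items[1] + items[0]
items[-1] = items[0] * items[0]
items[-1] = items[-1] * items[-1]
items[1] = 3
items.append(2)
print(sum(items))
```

15

items[2] = items[1]+items[0] = 7+1 = 8 → [1, 7, 8, 5]
items[-1] = items[0]*items[0] = 1*1 = 1 → [1, 7, 8, 1]
items[-1] = items[-1]*items[-1] = 1*1 = 1 → [1, 7, 8, 1]
items[1] = 3 → [1, 3, 8, 1]
append 2 → [1, 3, 8, 1, 2]
sum = 15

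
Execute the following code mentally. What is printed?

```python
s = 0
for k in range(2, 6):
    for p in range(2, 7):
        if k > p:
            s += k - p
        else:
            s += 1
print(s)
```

k=2,p=2: not 2>2, s = 0+1 = 1
k=2,p=3: not 2>3, s = 1+1 = 2
k=2,p=4: not 2>4, s = 2+1 = 3
k=2,p=5: not 2>5, s = 3+1 = 4
k=2,p=6: not 2>6, s = 4+1 = 5
k=3,p=2: 3>2, s = 5+1 = 6
k=3,p=3: not 3>3, s = 6+1 = 7
k=3,p=4: not 3>4, s = 7+1 = 8
k=3,p=5: not 3>5, s = 8+1 = 9
k=3,p=6: not 3>6, s = 9+1 = 10
k=4,p=2: 4>2, s = 10+2 = 12
k=4,p=3: 4>3, s = 12+1 = 13
k=4,p=4: not 4>4, s = 13+1 = 14
k=4,p=5: not 4>5, s = 14+1 = 15
k=4,p=6: not 4>6, s = 15+1 = 16
k=5,p=2: 5>2, s = 16+3 = 19
k=5,p=3: 5>3, s = 19+2 = 21
k=5,p=4: 5>4, s = 21+1 = 22
k=5,p=5: not 5>5, s = 22+1 = 23
k=5,p=6: not 5>6, s = 23+1 = 24

24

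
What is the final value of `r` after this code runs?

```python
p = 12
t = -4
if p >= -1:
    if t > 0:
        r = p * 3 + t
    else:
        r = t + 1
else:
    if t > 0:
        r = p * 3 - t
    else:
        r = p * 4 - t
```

p=12, t=-4
p >= -1 is True; t > 0 is False
→ r = t + 1 = -3

-3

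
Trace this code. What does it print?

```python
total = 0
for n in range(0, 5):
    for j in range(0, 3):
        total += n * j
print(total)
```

30

n=0,j=0: total = 0+0 = 0
n=0,j=1: total = 0+0 = 0
n=0,j=2: total = 0+0 = 0
n=1,j=0: total = 0+0 = 0
n=1,j=1: total = 0+1 = 1
n=1,j=2: total = 1+2 = 3
n=2,j=0: total = 3+0 = 3
n=2,j=1: total = 3+2 = 5
n=2,j=2: total = 5+4 = 9
n=3,j=0: total = 9+0 = 9
n=3,j=1: total = 9+3 = 12
n=3,j=2: total = 12+6 = 18
n=4,j=0: total = 18+0 = 18
n=4,j=1: total = 18+4 = 22
n=4,j=2: total = 22+8 = 30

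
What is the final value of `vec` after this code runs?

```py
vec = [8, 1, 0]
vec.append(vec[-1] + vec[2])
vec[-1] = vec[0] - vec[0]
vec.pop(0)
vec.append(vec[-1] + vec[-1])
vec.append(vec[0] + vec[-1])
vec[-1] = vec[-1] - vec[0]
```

append vec[-1]+vec[2] = 0+0 = 0 → [8, 1, 0, 0]
vec[-1] = vec[0]-vec[0] = 8-8 = 0 → [8, 1, 0, 0]
pop(0) removes 8 → [1, 0, 0]
append vec[-1]+vec[-1] = 0+0 = 0 → [1, 0, 0, 0]
append vec[0]+vec[-1] = 1+0 = 1 → [1, 0, 0, 0, 1]
vec[-1] = vec[-1]-vec[0] = 1-1 = 0 → [1, 0, 0, 0, 0]

[1, 0, 0, 0, 0]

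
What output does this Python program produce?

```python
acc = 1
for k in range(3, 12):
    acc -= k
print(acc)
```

k=3: acc = 1-3 = -2
k=4: acc = (-2)-4 = -6
k=5: acc = (-6)-5 = -11
k=6: acc = (-11)-6 = -17
k=7: acc = (-17)-7 = -24
k=8: acc = (-24)-8 = -32
k=9: acc = (-32)-9 = -41
k=10: acc = (-41)-10 = -51
k=11: acc = (-51)-11 = -62

-62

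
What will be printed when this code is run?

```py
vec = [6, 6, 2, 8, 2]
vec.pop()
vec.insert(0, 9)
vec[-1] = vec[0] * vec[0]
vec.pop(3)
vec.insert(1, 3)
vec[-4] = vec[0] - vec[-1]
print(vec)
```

[9, -72, 6, 6, 81]

pop() removes 2 → [6, 6, 2, 8]
insert 9 at 0 → [9, 6, 6, 2, 8]
vec[-1] = vec[0]*vec[0] = 9*9 = 81 → [9, 6, 6, 2, 81]
pop(3) removes 2 → [9, 6, 6, 81]
insert 3 at 1 → [9, 3, 6, 6, 81]
vec[-4] = vec[0]-vec[-1] = 9-81 = -72 → [9, -72, 6, 6, 81]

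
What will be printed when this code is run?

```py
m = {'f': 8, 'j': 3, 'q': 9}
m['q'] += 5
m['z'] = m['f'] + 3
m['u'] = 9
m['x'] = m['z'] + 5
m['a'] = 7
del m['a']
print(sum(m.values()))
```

m['q'] = 9+5 = 14 → {'f': 8, 'j': 3, 'q': 14}
m['z'] = m['f']+3 = 11 → {'f': 8, 'j': 3, 'q': 14, 'z': 11}
m['u'] = 9 → {'f': 8, 'j': 3, 'q': 14, 'z': 11, 'u': 9}
m['x'] = m['z']+5 = 16 → {'f': 8, 'j': 3, 'q': 14, 'z': 11, 'u': 9, 'x': 16}
m['a'] = 7 → {'f': 8, 'j': 3, 'q': 14, 'z': 11, 'u': 9, 'x': 16, 'a': 7}
del 'a' → {'f': 8, 'j': 3, 'q': 14, 'z': 11, 'u': 9, 'x': 16}
sum of values = 61

61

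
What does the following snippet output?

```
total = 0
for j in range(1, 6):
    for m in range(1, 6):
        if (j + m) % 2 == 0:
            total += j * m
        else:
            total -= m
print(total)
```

j=1,m=1: even sum, total = 0+1 = 1
j=1,m=2: odd sum, total = 1-2 = -1
j=1,m=3: even sum, total = (-1)+3 = 2
j=1,m=4: odd sum, total = 2-4 = -2
j=1,m=5: even sum, total = (-2)+5 = 3
j=2,m=1: odd sum, total = 3-1 = 2
j=2,m=2: even sum, total = 2+4 = 6
j=2,m=3: odd sum, total = 6-3 = 3
j=2,m=4: even sum, total = 3+8 = 11
j=2,m=5: odd sum, total = 11-5 = 6
j=3,m=1: even sum, total = 6+3 = 9
j=3,m=2: odd sum, total = 9-2 = 7
j=3,m=3: even sum, total = 7+9 = 16
j=3,m=4: odd sum, total = 16-4 = 12
j=3,m=5: even sum, total = 12+15 = 27
j=4,m=1: odd sum, total = 27-1 = 26
j=4,m=2: even sum, total = 26+8 = 34
j=4,m=3: odd sum, total = 34-3 = 31
j=4,m=4: even sum, total = 31+16 = 47
j=4,m=5: odd sum, total = 47-5 = 42
j=5,m=1: even sum, total = 42+5 = 47
j=5,m=2: odd sum, total = 47-2 = 45
j=5,m=3: even sum, total = 45+15 = 60
j=5,m=4: odd sum, total = 60-4 = 56
j=5,m=5: even sum, total = 56+25 = 81

81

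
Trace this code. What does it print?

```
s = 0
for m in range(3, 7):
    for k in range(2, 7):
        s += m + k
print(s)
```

170

m=3,k=2: s = 0+5 = 5
m=3,k=3: s = 5+6 = 11
m=3,k=4: s = 11+7 = 18
m=3,k=5: s = 18+8 = 26
m=3,k=6: s = 26+9 = 35
m=4,k=2: s = 35+6 = 41
m=4,k=3: s = 41+7 = 48
m=4,k=4: s = 48+8 = 56
m=4,k=5: s = 56+9 = 65
m=4,k=6: s = 65+10 = 75
m=5,k=2: s = 75+7 = 82
m=5,k=3: s = 82+8 = 90
m=5,k=4: s = 90+9 = 99
m=5,k=5: s = 99+10 = 109
m=5,k=6: s = 109+11 = 120
m=6,k=2: s = 120+8 = 128
m=6,k=3: s = 128+9 = 137
m=6,k=4: s = 137+10 = 147
m=6,k=5: s = 147+11 = 158
m=6,k=6: s = 158+12 = 170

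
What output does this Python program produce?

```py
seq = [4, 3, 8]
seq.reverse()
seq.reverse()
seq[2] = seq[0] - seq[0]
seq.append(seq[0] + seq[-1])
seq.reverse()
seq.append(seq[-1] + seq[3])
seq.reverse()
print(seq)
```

reverse → [8, 3, 4]
reverse → [4, 3, 8]
seq[2] = seq[0]-seq[0] = 4-4 = 0 → [4, 3, 0]
append seq[0]+seq[-1] = 4+0 = 4 → [4, 3, 0, 4]
reverse → [4, 0, 3, 4]
append seq[-1]+seq[3] = 4+4 = 8 → [4, 0, 3, 4, 8]
reverse → [8, 4, 3, 0, 4]

[8, 4, 3, 0, 4]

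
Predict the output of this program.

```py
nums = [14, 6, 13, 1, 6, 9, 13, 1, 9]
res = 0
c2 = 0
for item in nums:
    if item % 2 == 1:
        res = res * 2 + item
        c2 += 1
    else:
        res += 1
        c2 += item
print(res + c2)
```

item=14: not odd, res = 0+1 = 1; c2=14
item=6: not odd, res = 1+1 = 2; c2=20
item=13: odd, res = 2*2+13 = 17; c2=21
item=1: odd, res = 17*2+1 = 35; c2=22
item=6: not odd, res = 35+1 = 36; c2=28
item=9: odd, res = 36*2+9 = 81; c2=29
item=13: odd, res = 81*2+13 = 175; c2=30
item=1: odd, res = 175*2+1 = 351; c2=31
item=9: odd, res = 351*2+9 = 711; c2=32
res+c2 = 711+32 = 743

743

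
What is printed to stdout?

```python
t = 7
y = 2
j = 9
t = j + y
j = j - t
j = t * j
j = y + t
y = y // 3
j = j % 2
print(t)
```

11

t = 9+2 = 11
j = 9-11 = -2
j = 11*(-2) = -22
j = 2+11 = 13
y = 2//3 = 0
j = 13%2 = 1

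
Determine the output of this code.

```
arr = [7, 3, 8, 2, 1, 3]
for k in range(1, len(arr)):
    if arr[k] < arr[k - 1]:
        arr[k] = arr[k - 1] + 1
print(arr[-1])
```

k=1: 3<7, arr[1] = 7+1 = 8 → [7, 8, 8, 2, 1, 3]
k=2: 8>=8, unchanged → [7, 8, 8, 2, 1, 3]
k=3: 2<8, arr[3] = 8+1 = 9 → [7, 8, 8, 9, 1, 3]
k=4: 1<9, arr[4] = 9+1 = 10 → [7, 8, 8, 9, 10, 3]
k=5: 3<10, arr[5] = 10+1 = 11 → [7, 8, 8, 9, 10, 11]

11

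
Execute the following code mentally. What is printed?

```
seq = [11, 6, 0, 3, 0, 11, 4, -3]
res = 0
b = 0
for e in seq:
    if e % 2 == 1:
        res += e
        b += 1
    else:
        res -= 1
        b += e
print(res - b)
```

4

e=11: odd, res = 0+11 = 11; b=1
e=6: not odd, res = 11-1 = 10; b=7
e=0: not odd, res = 10-1 = 9; b=7
e=3: odd, res = 9+3 = 12; b=8
e=0: not odd, res = 12-1 = 11; b=8
e=11: odd, res = 11+11 = 22; b=9
e=4: not odd, res = 22-1 = 21; b=13
e=-3: odd, res = 21+(-3) = 18; b=14
res-b = 18-14 = 4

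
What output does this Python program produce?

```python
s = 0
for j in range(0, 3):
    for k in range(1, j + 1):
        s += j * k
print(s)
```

7

j=1,k=1: s = 0+1 = 1
j=2,k=1: s = 1+2 = 3
j=2,k=2: s = 3+4 = 7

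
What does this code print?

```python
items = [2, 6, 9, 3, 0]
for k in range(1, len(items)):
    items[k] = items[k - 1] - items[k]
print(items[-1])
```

k=1: items[1] = 2-6 = -4 → [2, -4, 9, 3, 0]
k=2: items[2] = (-4)-9 = -13 → [2, -4, -13, 3, 0]
k=3: items[3] = (-13)-3 = -16 → [2, -4, -13, -16, 0]
k=4: items[4] = (-16)-0 = -16 → [2, -4, -13, -16, -16]

-16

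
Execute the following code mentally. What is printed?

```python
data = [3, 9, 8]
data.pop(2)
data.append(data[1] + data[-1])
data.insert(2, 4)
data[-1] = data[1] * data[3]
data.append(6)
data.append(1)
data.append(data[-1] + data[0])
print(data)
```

[3, 9, 4, 162, 6, 1, 4]

pop(2) removes 8 → [3, 9]
append data[1]+data[-1] = 9+9 = 18 → [3, 9, 18]
insert 4 at 2 → [3, 9, 4, 18]
data[-1] = data[1]*data[3] = 9*18 = 162 → [3, 9, 4, 162]
append 6 → [3, 9, 4, 162, 6]
append 1 → [3, 9, 4, 162, 6, 1]
append data[-1]+data[0] = 1+3 = 4 → [3, 9, 4, 162, 6, 1, 4]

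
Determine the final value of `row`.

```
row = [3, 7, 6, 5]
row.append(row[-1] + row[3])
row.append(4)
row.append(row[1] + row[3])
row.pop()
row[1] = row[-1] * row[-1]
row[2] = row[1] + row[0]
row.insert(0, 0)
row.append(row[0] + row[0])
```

append row[-1]+row[3] = 5+5 = 10 → [3, 7, 6, 5, 10]
append 4 → [3, 7, 6, 5, 10, 4]
append row[1]+row[3] = 7+5 = 12 → [3, 7, 6, 5, 10, 4, 12]
pop() removes 12 → [3, 7, 6, 5, 10, 4]
row[1] = row[-1]*row[-1] = 4*4 = 16 → [3, 16, 6, 5, 10, 4]
row[2] = row[1]+row[0] = 16+3 = 19 → [3, 16, 19, 5, 10, 4]
insert 0 at 0 → [0, 3, 16, 19, 5, 10, 4]
append row[0]+row[0] = 0+0 = 0 → [0, 3, 16, 19, 5, 10, 4, 0]

[0, 3, 16, 19, 5, 10, 4, 0]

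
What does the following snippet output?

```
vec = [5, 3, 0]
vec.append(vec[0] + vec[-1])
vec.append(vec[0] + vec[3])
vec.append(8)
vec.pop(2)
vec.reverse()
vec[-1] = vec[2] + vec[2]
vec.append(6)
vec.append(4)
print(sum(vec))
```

append vec[0]+vec[-1] = 5+0 = 5 → [5, 3, 0, 5]
append vec[0]+vec[3] = 5+5 = 10 → [5, 3, 0, 5, 10]
append 8 → [5, 3, 0, 5, 10, 8]
pop(2) removes 0 → [5, 3, 5, 10, 8]
reverse → [8, 10, 5, 3, 5]
vec[-1] = vec[2]+vec[2] = 5+5 = 10 → [8, 10, 5, 3, 10]
append 6 → [8, 10, 5, 3, 10, 6]
append 4 → [8, 10, 5, 3, 10, 6, 4]
sum = 46

46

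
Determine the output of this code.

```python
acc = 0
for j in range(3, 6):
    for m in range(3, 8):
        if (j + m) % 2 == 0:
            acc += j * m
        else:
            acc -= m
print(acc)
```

j=3,m=3: even sum, acc = 0+9 = 9
j=3,m=4: odd sum, acc = 9-4 = 5
j=3,m=5: even sum, acc = 5+15 = 20
j=3,m=6: odd sum, acc = 20-6 = 14
j=3,m=7: even sum, acc = 14+21 = 35
j=4,m=3: odd sum, acc = 35-3 = 32
j=4,m=4: even sum, acc = 32+16 = 48
j=4,m=5: odd sum, acc = 48-5 = 43
j=4,m=6: even sum, acc = 43+24 = 67
j=4,m=7: odd sum, acc = 67-7 = 60
j=5,m=3: even sum, acc = 60+15 = 75
j=5,m=4: odd sum, acc = 75-4 = 71
j=5,m=5: even sum, acc = 71+25 = 96
j=5,m=6: odd sum, acc = 96-6 = 90
j=5,m=7: even sum, acc = 90+35 = 125

125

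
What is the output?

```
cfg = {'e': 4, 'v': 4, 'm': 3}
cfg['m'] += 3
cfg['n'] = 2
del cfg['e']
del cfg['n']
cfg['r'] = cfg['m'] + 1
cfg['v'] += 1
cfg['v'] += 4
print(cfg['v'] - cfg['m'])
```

cfg['m'] = 3+3 = 6 → {'e': 4, 'v': 4, 'm': 6}
cfg['n'] = 2 → {'e': 4, 'v': 4, 'm': 6, 'n': 2}
del 'e' → {'v': 4, 'm': 6, 'n': 2}
del 'n' → {'v': 4, 'm': 6}
cfg['r'] = cfg['m']+1 = 7 → {'v': 4, 'm': 6, 'r': 7}
cfg['v'] = 4+1 = 5 → {'v': 5, 'm': 6, 'r': 7}
cfg['v'] = 5+4 = 9 → {'v': 9, 'm': 6, 'r': 7}
cfg['v']-cfg['m'] = 9-6 = 3

3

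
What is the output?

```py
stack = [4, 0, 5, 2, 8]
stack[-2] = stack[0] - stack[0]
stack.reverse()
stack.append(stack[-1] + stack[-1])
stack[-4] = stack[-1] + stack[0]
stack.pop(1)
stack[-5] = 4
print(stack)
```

[4, 16, 0, 4, 8]

stack[-2] = stack[0]-stack[0] = 4-4 = 0 → [4, 0, 5, 0, 8]
reverse → [8, 0, 5, 0, 4]
append stack[-1]+stack[-1] = 4+4 = 8 → [8, 0, 5, 0, 4, 8]
stack[-4] = stack[-1]+stack[0] = 8+8 = 16 → [8, 0, 16, 0, 4, 8]
pop(1) removes 0 → [8, 16, 0, 4, 8]
stack[-5] = 4 → [4, 16, 0, 4, 8]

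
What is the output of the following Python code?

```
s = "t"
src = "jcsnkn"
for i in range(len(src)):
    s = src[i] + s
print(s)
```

nknscjt

i=0: prepend 'j' → 'jt'
i=1: prepend 'c' → 'cjt'
i=2: prepend 's' → 'scjt'
i=3: prepend 'n' → 'nscjt'
i=4: prepend 'k' → 'knscjt'
i=5: prepend 'n' → 'nknscjt'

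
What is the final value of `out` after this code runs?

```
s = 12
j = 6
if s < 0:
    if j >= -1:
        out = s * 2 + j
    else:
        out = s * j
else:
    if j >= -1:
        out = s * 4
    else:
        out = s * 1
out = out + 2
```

s=12, j=6
s < 0 is False; j >= -1 is True
→ out = s * 4 = 48
out = 48+2 = 50

50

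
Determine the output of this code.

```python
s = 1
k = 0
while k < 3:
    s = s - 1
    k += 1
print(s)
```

-2

k=0: s = 1-1 = 0
k=1: s = 0-1 = -1
k=2: s = (-1)-1 = -2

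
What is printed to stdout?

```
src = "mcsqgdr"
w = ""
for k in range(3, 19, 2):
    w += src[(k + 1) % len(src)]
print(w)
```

grcqdmsg

k=3: add src[4]='g' → 'g'
k=5: add src[6]='r' → 'gr'
k=7: add src[1]='c' → 'grc'
k=9: add src[3]='q' → 'grcq'
k=11: add src[5]='d' → 'grcqd'
k=13: add src[0]='m' → 'grcqdm'
k=15: add src[2]='s' → 'grcqdms'
k=17: add src[4]='g' → 'grcqdmsg'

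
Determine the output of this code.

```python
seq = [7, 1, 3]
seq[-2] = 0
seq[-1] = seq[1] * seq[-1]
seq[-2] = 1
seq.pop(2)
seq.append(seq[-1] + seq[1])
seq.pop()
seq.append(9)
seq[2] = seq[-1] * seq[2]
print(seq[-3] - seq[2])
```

seq[-2] = 0 → [7, 0, 3]
seq[-1] = seq[1]*seq[-1] = 0*3 = 0 → [7, 0, 0]
seq[-2] = 1 → [7, 1, 0]
pop(2) removes 0 → [7, 1]
append seq[-1]+seq[1] = 1+1 = 2 → [7, 1, 2]
pop() removes 2 → [7, 1]
append 9 → [7, 1, 9]
seq[2] = seq[-1]*seq[2] = 9*9 = 81 → [7, 1, 81]
seq[-3]-seq[2] = 7-81 = -74

-74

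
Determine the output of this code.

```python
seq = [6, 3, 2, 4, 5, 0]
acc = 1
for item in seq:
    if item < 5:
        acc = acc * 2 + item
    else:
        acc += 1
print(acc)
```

item=6: not <5, acc = 1+1 = 2
item=3: <5, acc = 2*2+3 = 7
item=2: <5, acc = 7*2+2 = 16
item=4: <5, acc = 16*2+4 = 36
item=5: not <5, acc = 36+1 = 37
item=0: <5, acc = 37*2+0 = 74

74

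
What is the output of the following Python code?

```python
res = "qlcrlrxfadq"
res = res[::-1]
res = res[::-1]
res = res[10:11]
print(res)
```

reverse → 'qdafxrlrclq'
reverse → 'qlcrlrxfadq'
slice [10:11] → 'q'

q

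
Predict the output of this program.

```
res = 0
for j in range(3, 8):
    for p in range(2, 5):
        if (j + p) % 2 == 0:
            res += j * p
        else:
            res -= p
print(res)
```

81

j=3,p=2: odd sum, res = 0-2 = -2
j=3,p=3: even sum, res = (-2)+9 = 7
j=3,p=4: odd sum, res = 7-4 = 3
j=4,p=2: even sum, res = 3+8 = 11
j=4,p=3: odd sum, res = 11-3 = 8
j=4,p=4: even sum, res = 8+16 = 24
j=5,p=2: odd sum, res = 24-2 = 22
j=5,p=3: even sum, res = 22+15 = 37
j=5,p=4: odd sum, res = 37-4 = 33
j=6,p=2: even sum, res = 33+12 = 45
j=6,p=3: odd sum, res = 45-3 = 42
j=6,p=4: even sum, res = 42+24 = 66
j=7,p=2: odd sum, res = 66-2 = 64
j=7,p=3: even sum, res = 64+21 = 85
j=7,p=4: odd sum, res = 85-4 = 81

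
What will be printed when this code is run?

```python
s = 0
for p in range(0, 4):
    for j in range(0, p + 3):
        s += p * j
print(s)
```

p=0,j=0: s = 0+0 = 0
p=0,j=1: s = 0+0 = 0
p=0,j=2: s = 0+0 = 0
p=1,j=0: s = 0+0 = 0
p=1,j=1: s = 0+1 = 1
p=1,j=2: s = 1+2 = 3
p=1,j=3: s = 3+3 = 6
p=2,j=0: s = 6+0 = 6
p=2,j=1: s = 6+2 = 8
p=2,j=2: s = 8+4 = 12
p=2,j=3: s = 12+6 = 18
p=2,j=4: s = 18+8 = 26
p=3,j=0: s = 26+0 = 26
p=3,j=1: s = 26+3 = 29
p=3,j=2: s = 29+6 = 35
p=3,j=3: s = 35+9 = 44
p=3,j=4: s = 44+12 = 56
p=3,j=5: s = 56+15 = 71

71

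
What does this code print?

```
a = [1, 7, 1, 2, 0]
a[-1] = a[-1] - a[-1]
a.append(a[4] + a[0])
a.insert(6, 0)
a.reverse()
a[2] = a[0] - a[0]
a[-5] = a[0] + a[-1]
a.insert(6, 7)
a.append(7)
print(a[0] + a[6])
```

7

a[-1] = a[-1]-a[-1] = 0-0 = 0 → [1, 7, 1, 2, 0]
append a[4]+a[0] = 0+1 = 1 → [1, 7, 1, 2, 0, 1]
insert 0 at 6 → [1, 7, 1, 2, 0, 1, 0]
reverse → [0, 1, 0, 2, 1, 7, 1]
a[2] = a[0]-a[0] = 0-0 = 0 → [0, 1, 0, 2, 1, 7, 1]
a[-5] = a[0]+a[-1] = 0+1 = 1 → [0, 1, 1, 2, 1, 7, 1]
insert 7 at 6 → [0, 1, 1, 2, 1, 7, 7, 1]
append 7 → [0, 1, 1, 2, 1, 7, 7, 1, 7]
a[0]+a[6] = 0+7 = 7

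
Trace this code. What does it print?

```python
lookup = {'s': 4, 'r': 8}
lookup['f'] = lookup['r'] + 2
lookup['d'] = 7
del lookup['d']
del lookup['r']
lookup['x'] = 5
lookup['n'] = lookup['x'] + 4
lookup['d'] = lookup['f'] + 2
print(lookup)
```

lookup['f'] = lookup['r']+2 = 10 → {'s': 4, 'r': 8, 'f': 10}
lookup['d'] = 7 → {'s': 4, 'r': 8, 'f': 10, 'd': 7}
del 'd' → {'s': 4, 'r': 8, 'f': 10}
del 'r' → {'s': 4, 'f': 10}
lookup['x'] = 5 → {'s': 4, 'f': 10, 'x': 5}
lookup['n'] = lookup['x']+4 = 9 → {'s': 4, 'f': 10, 'x': 5, 'n': 9}
lookup['d'] = lookup['f']+2 = 12 → {'s': 4, 'f': 10, 'x': 5, 'n': 9, 'd': 12}

{'s': 4, 'f': 10, 'x': 5, 'n': 9, 'd': 12}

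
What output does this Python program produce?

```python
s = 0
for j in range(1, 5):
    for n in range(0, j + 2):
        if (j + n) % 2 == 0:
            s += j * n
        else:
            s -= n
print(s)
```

j=1,n=0: odd sum, s = 0-0 = 0
j=1,n=1: even sum, s = 0+1 = 1
j=1,n=2: odd sum, s = 1-2 = -1
j=2,n=0: even sum, s = (-1)+0 = -1
j=2,n=1: odd sum, s = (-1)-1 = -2
j=2,n=2: even sum, s = (-2)+4 = 2
j=2,n=3: odd sum, s = 2-3 = -1
j=3,n=0: odd sum, s = (-1)-0 = -1
j=3,n=1: even sum, s = (-1)+3 = 2
j=3,n=2: odd sum, s = 2-2 = 0
j=3,n=3: even sum, s = 0+9 = 9
j=3,n=4: odd sum, s = 9-4 = 5
j=4,n=0: even sum, s = 5+0 = 5
j=4,n=1: odd sum, s = 5-1 = 4
j=4,n=2: even sum, s = 4+8 = 12
j=4,n=3: odd sum, s = 12-3 = 9
j=4,n=4: even sum, s = 9+16 = 25
j=4,n=5: odd sum, s = 25-5 = 20

20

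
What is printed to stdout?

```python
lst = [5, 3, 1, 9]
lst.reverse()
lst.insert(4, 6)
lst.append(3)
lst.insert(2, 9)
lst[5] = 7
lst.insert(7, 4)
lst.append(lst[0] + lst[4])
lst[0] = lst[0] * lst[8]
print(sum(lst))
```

reverse → [9, 1, 3, 5]
insert 6 at 4 → [9, 1, 3, 5, 6]
append 3 → [9, 1, 3, 5, 6, 3]
insert 9 at 2 → [9, 1, 9, 3, 5, 6, 3]
lst[5] = 7 → [9, 1, 9, 3, 5, 7, 3]
insert 4 at 7 → [9, 1, 9, 3, 5, 7, 3, 4]
append lst[0]+lst[4] = 9+5 = 14 → [9, 1, 9, 3, 5, 7, 3, 4, 14]
lst[0] = lst[0]*lst[8] = 9*14 = 126 → [126, 1, 9, 3, 5, 7, 3, 4, 14]
sum = 172

172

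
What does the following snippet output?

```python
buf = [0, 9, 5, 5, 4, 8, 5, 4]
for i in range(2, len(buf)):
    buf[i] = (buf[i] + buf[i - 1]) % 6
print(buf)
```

[0, 9, 2, 1, 5, 1, 0, 4]

i=2: buf[2] = (5+9)%6 = 2 → [0, 9, 2, 5, 4, 8, 5, 4]
i=3: buf[3] = (5+2)%6 = 1 → [0, 9, 2, 1, 4, 8, 5, 4]
i=4: buf[4] = (4+1)%6 = 5 → [0, 9, 2, 1, 5, 8, 5, 4]
i=5: buf[5] = (8+5)%6 = 1 → [0, 9, 2, 1, 5, 1, 5, 4]
i=6: buf[6] = (5+1)%6 = 0 → [0, 9, 2, 1, 5, 1, 0, 4]
i=7: buf[7] = (4+0)%6 = 4 → [0, 9, 2, 1, 5, 1, 0, 4]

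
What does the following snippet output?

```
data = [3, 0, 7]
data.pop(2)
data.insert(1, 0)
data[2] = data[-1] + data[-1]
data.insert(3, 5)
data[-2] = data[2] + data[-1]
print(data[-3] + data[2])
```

5

pop(2) removes 7 → [3, 0]
insert 0 at 1 → [3, 0, 0]
data[2] = data[-1]+data[-1] = 0+0 = 0 → [3, 0, 0]
insert 5 at 3 → [3, 0, 0, 5]
data[-2] = data[2]+data[-1] = 0+5 = 5 → [3, 0, 5, 5]
data[-3]+data[2] = 0+5 = 5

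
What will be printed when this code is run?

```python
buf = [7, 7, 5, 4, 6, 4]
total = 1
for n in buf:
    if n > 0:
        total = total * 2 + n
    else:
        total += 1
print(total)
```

472

n=7: >0, total = 1*2+7 = 9
n=7: >0, total = 9*2+7 = 25
n=5: >0, total = 25*2+5 = 55
n=4: >0, total = 55*2+4 = 114
n=6: >0, total = 114*2+6 = 234
n=4: >0, total = 234*2+4 = 472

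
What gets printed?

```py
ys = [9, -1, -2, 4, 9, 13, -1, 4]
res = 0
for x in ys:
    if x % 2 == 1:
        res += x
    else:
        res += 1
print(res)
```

32

x=9: odd, res = 0+9 = 9
x=-1: odd, res = 9+(-1) = 8
x=-2: not odd, res = 8+1 = 9
x=4: not odd, res = 9+1 = 10
x=9: odd, res = 10+9 = 19
x=13: odd, res = 19+13 = 32
x=-1: odd, res = 32+(-1) = 31
x=4: not odd, res = 31+1 = 32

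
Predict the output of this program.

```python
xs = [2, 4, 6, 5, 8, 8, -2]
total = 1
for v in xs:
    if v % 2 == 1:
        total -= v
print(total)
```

v=2: not odd
v=4: not odd
v=6: not odd
v=5: odd, total = 1-5 = -4
v=8: not odd
v=8: not odd
v=-2: not odd

-4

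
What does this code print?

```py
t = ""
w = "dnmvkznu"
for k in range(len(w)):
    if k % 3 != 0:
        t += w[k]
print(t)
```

k=0: skip
k=1: add 'n' → 'n'
k=2: add 'm' → 'nm'
k=3: skip
k=4: add 'k' → 'nmk'
k=5: add 'z' → 'nmkz'
k=6: skip
k=7: add 'u' → 'nmkzu'

nmkzu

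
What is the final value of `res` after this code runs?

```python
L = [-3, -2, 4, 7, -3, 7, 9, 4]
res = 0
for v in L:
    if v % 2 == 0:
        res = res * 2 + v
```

4

v=-3: not even
v=-2: even, res = 0*2+(-2) = -2
v=4: even, res = (-2)*2+4 = 0
v=7: not even
v=-3: not even
v=7: not even
v=9: not even
v=4: even, res = 0*2+4 = 4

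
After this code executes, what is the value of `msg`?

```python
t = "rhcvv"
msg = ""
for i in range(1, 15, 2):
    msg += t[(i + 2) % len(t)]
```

i=1: add t[3]='v' → 'v'
i=3: add t[0]='r' → 'vr'
i=5: add t[2]='c' → 'vrc'
i=7: add t[4]='v' → 'vrcv'
i=9: add t[1]='h' → 'vrcvh'
i=11: add t[3]='v' → 'vrcvhv'
i=13: add t[0]='r' → 'vrcvhvr'

'vrcvhvr'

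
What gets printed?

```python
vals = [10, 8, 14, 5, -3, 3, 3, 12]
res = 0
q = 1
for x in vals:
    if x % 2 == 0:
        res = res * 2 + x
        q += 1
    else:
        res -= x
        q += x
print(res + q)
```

149

x=10: even, res = 0*2+10 = 10; q=2
x=8: even, res = 10*2+8 = 28; q=3
x=14: even, res = 28*2+14 = 70; q=4
x=5: not even, res = 70-5 = 65; q=9
x=-3: not even, res = 65-(-3) = 68; q=6
x=3: not even, res = 68-3 = 65; q=9
x=3: not even, res = 65-3 = 62; q=12
x=12: even, res = 62*2+12 = 136; q=13
res+q = 136+13 = 149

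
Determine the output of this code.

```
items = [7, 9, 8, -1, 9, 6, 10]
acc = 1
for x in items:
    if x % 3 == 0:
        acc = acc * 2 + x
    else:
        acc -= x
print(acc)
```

-26

x=7: not %3==0, acc = 1-7 = -6
x=9: %3==0, acc = (-6)*2+9 = -3
x=8: not %3==0, acc = (-3)-8 = -11
x=-1: not %3==0, acc = (-11)-(-1) = -10
x=9: %3==0, acc = (-10)*2+9 = -11
x=6: %3==0, acc = (-11)*2+6 = -16
x=10: not %3==0, acc = (-16)-10 = -26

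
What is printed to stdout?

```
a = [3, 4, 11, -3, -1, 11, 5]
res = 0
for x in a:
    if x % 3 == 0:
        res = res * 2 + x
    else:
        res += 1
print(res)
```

x=3: %3==0, res = 0*2+3 = 3
x=4: not %3==0, res = 3+1 = 4
x=11: not %3==0, res = 4+1 = 5
x=-3: %3==0, res = 5*2+(-3) = 7
x=-1: not %3==0, res = 7+1 = 8
x=11: not %3==0, res = 8+1 = 9
x=5: not %3==0, res = 9+1 = 10

10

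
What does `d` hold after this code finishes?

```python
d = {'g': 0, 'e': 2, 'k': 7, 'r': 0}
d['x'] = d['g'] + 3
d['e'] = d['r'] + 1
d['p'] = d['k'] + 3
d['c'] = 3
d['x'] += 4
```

d['x'] = d['g']+3 = 3 → {'g': 0, 'e': 2, 'k': 7, 'r': 0, 'x': 3}
d['e'] = d['r']+1 = 1 → {'g': 0, 'e': 1, 'k': 7, 'r': 0, 'x': 3}
d['p'] = d['k']+3 = 10 → {'g': 0, 'e': 1, 'k': 7, 'r': 0, 'x': 3, 'p': 10}
d['c'] = 3 → {'g': 0, 'e': 1, 'k': 7, 'r': 0, 'x': 3, 'p': 10, 'c': 3}
d['x'] = 3+4 = 7 → {'g': 0, 'e': 1, 'k': 7, 'r': 0, 'x': 7, 'p': 10, 'c': 3}

{'g': 0, 'e': 1, 'k': 7, 'r': 0, 'x': 7, 'p': 10, 'c': 3}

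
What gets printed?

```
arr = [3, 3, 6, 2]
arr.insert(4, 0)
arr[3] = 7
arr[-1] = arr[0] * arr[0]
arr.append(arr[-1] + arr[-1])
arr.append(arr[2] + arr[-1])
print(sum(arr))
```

70

insert 0 at 4 → [3, 3, 6, 2, 0]
arr[3] = 7 → [3, 3, 6, 7, 0]
arr[-1] = arr[0]*arr[0] = 3*3 = 9 → [3, 3, 6, 7, 9]
append arr[-1]+arr[-1] = 9+9 = 18 → [3, 3, 6, 7, 9, 18]
append arr[2]+arr[-1] = 6+18 = 24 → [3, 3, 6, 7, 9, 18, 24]
sum = 70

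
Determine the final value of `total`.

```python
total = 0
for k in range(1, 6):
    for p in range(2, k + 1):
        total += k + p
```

70

k=2,p=2: total = 0+4 = 4
k=3,p=2: total = 4+5 = 9
k=3,p=3: total = 9+6 = 15
k=4,p=2: total = 15+6 = 21
k=4,p=3: total = 21+7 = 28
k=4,p=4: total = 28+8 = 36
k=5,p=2: total = 36+7 = 43
k=5,p=3: total = 43+8 = 51
k=5,p=4: total = 51+9 = 60
k=5,p=5: total = 60+10 = 70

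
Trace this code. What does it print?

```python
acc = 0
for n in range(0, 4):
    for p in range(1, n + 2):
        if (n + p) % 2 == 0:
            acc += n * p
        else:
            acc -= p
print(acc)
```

4

n=0,p=1: odd sum, acc = 0-1 = -1
n=1,p=1: even sum, acc = (-1)+1 = 0
n=1,p=2: odd sum, acc = 0-2 = -2
n=2,p=1: odd sum, acc = (-2)-1 = -3
n=2,p=2: even sum, acc = (-3)+4 = 1
n=2,p=3: odd sum, acc = 1-3 = -2
n=3,p=1: even sum, acc = (-2)+3 = 1
n=3,p=2: odd sum, acc = 1-2 = -1
n=3,p=3: even sum, acc = (-1)+9 = 8
n=3,p=4: odd sum, acc = 8-4 = 4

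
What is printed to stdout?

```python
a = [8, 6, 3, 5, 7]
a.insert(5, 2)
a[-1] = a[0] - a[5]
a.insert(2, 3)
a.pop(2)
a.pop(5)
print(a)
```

[8, 6, 3, 5, 7]

insert 2 at 5 → [8, 6, 3, 5, 7, 2]
a[-1] = a[0]-a[5] = 8-2 = 6 → [8, 6, 3, 5, 7, 6]
insert 3 at 2 → [8, 6, 3, 3, 5, 7, 6]
pop(2) removes 3 → [8, 6, 3, 5, 7, 6]
pop(5) removes 6 → [8, 6, 3, 5, 7]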